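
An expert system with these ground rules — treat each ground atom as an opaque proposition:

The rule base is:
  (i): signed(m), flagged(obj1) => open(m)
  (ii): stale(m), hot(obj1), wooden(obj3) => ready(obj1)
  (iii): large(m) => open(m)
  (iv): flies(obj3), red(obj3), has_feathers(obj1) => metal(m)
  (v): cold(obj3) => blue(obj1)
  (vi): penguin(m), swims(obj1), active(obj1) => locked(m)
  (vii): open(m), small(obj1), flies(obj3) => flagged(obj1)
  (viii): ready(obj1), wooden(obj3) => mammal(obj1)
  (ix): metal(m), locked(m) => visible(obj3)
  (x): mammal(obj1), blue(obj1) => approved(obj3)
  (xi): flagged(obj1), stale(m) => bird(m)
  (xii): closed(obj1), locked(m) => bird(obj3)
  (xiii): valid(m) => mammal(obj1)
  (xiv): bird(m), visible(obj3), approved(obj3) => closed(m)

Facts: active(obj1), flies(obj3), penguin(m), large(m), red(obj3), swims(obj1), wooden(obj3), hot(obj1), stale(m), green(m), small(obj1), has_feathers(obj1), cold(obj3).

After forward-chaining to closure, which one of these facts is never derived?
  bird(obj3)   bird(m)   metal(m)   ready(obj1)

bird(obj3)

Round 1 — (ii), (iii), (iv), (v), (vi), derive ready(obj1), open(m), metal(m), blue(obj1), locked(m).
Round 2 — (vii), (viii), (ix), derive flagged(obj1), mammal(obj1), visible(obj3).
Round 3 — (x), (xi), derive approved(obj3), bird(m).
Round 4 — (xiv), derive closed(m).
Derived: metal(m) (round 1), bird(m) (round 3), ready(obj1) (round 1). bird(obj3) never appears in any round.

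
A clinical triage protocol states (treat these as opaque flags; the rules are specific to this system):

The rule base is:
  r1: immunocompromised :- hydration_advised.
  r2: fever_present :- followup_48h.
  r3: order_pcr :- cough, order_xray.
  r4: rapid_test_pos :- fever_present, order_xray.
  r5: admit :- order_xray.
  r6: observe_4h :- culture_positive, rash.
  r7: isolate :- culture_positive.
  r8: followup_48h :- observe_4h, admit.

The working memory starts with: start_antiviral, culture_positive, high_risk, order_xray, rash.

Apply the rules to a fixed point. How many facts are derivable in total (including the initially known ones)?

Round 1 — r5, r6, r7, derive admit, observe_4h, isolate.
Round 2 — r8, derive followup_48h.
Round 3 — r2, derive fever_present.
Round 4 — r4, derive rapid_test_pos.
Closure: {admit, culture_positive, fever_present, followup_48h, high_risk, isolate, observe_4h, order_xray, rapid_test_pos, rash, start_antiviral} — 11 facts.

11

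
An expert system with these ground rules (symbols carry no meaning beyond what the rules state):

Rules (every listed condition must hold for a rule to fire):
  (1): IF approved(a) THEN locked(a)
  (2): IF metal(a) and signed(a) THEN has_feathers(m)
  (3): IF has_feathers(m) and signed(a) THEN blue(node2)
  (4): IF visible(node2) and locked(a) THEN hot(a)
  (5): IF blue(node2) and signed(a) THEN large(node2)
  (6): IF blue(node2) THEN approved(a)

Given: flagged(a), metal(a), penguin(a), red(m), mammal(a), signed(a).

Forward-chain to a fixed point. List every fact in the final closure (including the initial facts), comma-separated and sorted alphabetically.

approved(a), blue(node2), flagged(a), has_feathers(m), large(node2), locked(a), mammal(a), metal(a), penguin(a), red(m), signed(a)

Round 1 fires (2), giving has_feathers(m).
Round 2 fires (3), giving blue(node2).
Round 3 fires (5), (6), giving large(node2), approved(a).
Round 4 fires (1), giving locked(a).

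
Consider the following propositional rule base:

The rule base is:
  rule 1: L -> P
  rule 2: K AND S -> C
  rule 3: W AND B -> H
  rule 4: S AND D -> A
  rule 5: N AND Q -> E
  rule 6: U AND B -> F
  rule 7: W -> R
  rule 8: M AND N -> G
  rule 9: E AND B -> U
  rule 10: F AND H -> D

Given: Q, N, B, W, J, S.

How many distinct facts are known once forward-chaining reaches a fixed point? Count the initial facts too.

Round 1: rule 3 [W AND B -> H]; rule 5 [N AND Q -> E]; rule 7 [W -> R]. Adds H, E, R.
Round 2: rule 9 [E AND B -> U]. Adds U.
Round 3: rule 6 [U AND B -> F]. Adds F.
Round 4: rule 10 [F AND H -> D]. Adds D.
Round 5: rule 4 [S AND D -> A]. Adds A.
Closure: {A, B, D, E, F, H, J, N, Q, R, S, U, W} — 13 facts.

13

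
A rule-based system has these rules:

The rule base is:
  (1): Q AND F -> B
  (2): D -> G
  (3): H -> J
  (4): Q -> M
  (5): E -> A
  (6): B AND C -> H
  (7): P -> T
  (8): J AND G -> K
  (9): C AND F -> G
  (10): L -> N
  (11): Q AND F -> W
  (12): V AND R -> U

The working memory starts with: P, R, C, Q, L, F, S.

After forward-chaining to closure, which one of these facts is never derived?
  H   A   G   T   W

Round 1 — (1), (4), (7), (9), (10), (11), derive B, M, T, G, N, W.
Round 2 — (6), derive H.
Round 3 — (3), derive J.
Round 4 — (8), derive K.
Derived: W (round 1), T (round 1), G (round 1), H (round 2). A never appears in any round.

A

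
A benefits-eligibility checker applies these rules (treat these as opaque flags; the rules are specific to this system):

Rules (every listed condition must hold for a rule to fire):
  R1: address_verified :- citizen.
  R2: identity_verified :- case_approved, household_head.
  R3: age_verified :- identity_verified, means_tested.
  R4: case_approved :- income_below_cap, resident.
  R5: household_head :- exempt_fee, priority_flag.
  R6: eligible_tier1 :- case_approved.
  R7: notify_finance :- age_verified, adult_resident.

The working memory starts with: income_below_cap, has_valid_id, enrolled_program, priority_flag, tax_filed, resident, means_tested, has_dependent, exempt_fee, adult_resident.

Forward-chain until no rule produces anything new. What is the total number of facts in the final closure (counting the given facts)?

Round 1: R4 [case_approved :- income_below_cap, resident.]; R5 [household_head :- exempt_fee, priority_flag.]. Adds case_approved, household_head.
Round 2: R2 [identity_verified :- case_approved, household_head.]; R6 [eligible_tier1 :- case_approved.]. Adds identity_verified, eligible_tier1.
Round 3: R3 [age_verified :- identity_verified, means_tested.]. Adds age_verified.
Round 4: R7 [notify_finance :- age_verified, adult_resident.]. Adds notify_finance.
Closure: {adult_resident, age_verified, case_approved, eligible_tier1, enrolled_program, exempt_fee, has_dependent, has_valid_id, household_head, identity_verified, income_below_cap, means_tested, notify_finance, priority_flag, resident, tax_filed} — 16 facts.

16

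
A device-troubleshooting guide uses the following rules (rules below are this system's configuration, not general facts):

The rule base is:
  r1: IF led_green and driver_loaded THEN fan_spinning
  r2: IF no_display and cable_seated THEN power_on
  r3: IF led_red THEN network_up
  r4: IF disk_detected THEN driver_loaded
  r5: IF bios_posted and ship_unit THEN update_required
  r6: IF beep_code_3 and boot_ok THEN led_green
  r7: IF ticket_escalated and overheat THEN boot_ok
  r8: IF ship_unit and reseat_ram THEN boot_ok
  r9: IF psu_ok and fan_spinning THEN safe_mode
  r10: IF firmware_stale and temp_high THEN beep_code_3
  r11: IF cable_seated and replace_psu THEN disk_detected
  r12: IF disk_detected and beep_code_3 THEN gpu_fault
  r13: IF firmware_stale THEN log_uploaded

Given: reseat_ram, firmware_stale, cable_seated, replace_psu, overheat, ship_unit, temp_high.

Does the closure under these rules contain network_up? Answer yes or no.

Round 1 fires r8, r10, r11, r13, giving boot_ok, beep_code_3, disk_detected, log_uploaded.
Round 2 fires r4, r6, r12, giving driver_loaded, led_green, gpu_fault.
Round 3 fires r1, giving fan_spinning.
Fixed point reached. network_up is concluded only by r3; r3 needs led_red (never derived).

no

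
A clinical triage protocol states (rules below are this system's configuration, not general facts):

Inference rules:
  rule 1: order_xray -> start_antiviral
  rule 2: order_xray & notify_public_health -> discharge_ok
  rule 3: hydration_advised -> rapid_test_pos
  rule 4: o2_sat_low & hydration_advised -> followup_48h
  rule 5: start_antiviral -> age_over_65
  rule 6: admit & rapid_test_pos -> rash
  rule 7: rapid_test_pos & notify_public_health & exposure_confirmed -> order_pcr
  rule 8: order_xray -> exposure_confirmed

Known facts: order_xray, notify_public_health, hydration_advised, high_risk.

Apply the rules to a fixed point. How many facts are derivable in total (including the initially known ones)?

10

Round 1 — rule 1, rule 2, rule 3, rule 8, derive start_antiviral, discharge_ok, rapid_test_pos, exposure_confirmed.
Round 2 — rule 5, rule 7, derive age_over_65, order_pcr.
Closure: {age_over_65, discharge_ok, exposure_confirmed, high_risk, hydration_advised, notify_public_health, order_pcr, order_xray, rapid_test_pos, start_antiviral} — 10 facts.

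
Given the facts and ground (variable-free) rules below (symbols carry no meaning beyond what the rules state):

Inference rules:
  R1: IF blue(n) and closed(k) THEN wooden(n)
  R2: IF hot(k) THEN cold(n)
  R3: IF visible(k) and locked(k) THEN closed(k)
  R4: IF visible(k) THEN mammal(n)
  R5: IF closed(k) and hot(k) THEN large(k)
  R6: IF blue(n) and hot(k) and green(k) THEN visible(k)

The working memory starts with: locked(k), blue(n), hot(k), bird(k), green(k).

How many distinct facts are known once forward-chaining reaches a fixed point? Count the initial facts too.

11

[1] R2 [IF hot(k) THEN cold(n)]; R6 [IF blue(n) and hot(k) and green(k) THEN visible(k)]. ⇒ new: cold(n), visible(k).
[2] R3 [IF visible(k) and locked(k) THEN closed(k)]; R4 [IF visible(k) THEN mammal(n)]. ⇒ new: closed(k), mammal(n).
[3] R1 [IF blue(n) and closed(k) THEN wooden(n)]; R5 [IF closed(k) and hot(k) THEN large(k)]. ⇒ new: wooden(n), large(k).
Closure: {bird(k), blue(n), closed(k), cold(n), green(k), hot(k), large(k), locked(k), mammal(n), visible(k), wooden(n)} — 11 facts.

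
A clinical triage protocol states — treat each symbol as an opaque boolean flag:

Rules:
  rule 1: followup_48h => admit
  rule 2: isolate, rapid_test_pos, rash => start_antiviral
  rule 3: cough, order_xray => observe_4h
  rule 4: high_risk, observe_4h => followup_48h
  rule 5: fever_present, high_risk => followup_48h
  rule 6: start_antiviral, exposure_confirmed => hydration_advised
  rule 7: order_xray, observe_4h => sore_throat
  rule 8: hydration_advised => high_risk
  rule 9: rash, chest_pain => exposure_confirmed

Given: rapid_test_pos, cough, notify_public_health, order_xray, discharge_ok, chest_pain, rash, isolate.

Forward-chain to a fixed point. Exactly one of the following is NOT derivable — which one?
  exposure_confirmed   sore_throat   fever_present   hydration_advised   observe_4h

Round 1 — rule 2, rule 3, rule 9, derive start_antiviral, observe_4h, exposure_confirmed.
Round 2 — rule 6, rule 7, derive hydration_advised, sore_throat.
Round 3 — rule 8, derive high_risk.
Round 4 — rule 4, derive followup_48h.
Round 5 — rule 1, derive admit.
Derived: sore_throat (round 2), observe_4h (round 1), exposure_confirmed (round 1), hydration_advised (round 2). fever_present never appears in any round.

fever_present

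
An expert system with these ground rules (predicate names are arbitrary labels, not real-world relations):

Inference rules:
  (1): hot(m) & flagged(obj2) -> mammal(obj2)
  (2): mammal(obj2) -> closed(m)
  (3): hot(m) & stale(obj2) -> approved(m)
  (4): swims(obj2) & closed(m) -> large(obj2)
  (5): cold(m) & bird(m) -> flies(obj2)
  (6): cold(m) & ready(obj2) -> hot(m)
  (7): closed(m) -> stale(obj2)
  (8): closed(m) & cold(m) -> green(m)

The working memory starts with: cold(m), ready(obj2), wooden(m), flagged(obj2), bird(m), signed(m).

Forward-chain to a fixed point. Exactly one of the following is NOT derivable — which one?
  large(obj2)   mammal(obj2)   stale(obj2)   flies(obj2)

Round 1 fires (5), (6), giving flies(obj2), hot(m).
Round 2 fires (1), giving mammal(obj2).
Round 3 fires (2), giving closed(m).
Round 4 fires (7), (8), giving stale(obj2), green(m).
Round 5 fires (3), giving approved(m).
Derived: mammal(obj2) (round 2), flies(obj2) (round 1), stale(obj2) (round 4). large(obj2) never appears in any round.

large(obj2)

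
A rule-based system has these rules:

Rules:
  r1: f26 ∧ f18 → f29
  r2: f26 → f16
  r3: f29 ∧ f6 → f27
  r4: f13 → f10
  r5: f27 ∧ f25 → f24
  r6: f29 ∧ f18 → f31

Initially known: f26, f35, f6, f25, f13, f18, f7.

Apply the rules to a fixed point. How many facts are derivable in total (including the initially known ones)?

Round 1 fires r1, r2, r4, giving f29, f16, f10.
Round 2 fires r3, r6, giving f27, f31.
Round 3 fires r5, giving f24.
Closure: {f10, f13, f16, f18, f24, f25, f26, f27, f29, f31, f35, f6, f7} — 13 facts.

13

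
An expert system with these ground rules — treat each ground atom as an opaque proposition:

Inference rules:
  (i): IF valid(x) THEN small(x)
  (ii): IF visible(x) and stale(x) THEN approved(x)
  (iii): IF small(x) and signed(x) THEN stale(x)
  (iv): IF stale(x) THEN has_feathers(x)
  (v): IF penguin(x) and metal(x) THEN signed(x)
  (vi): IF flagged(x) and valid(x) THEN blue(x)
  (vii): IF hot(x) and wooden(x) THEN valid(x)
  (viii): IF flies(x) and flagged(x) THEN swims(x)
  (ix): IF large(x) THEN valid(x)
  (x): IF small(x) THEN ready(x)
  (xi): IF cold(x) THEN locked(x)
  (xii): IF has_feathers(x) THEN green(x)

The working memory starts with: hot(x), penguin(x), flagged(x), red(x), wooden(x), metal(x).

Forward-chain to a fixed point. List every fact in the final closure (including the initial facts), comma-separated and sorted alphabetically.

Round 1 fires (v), (vii), giving signed(x), valid(x).
Round 2 fires (i), (vi), giving small(x), blue(x).
Round 3 fires (iii), (x), giving stale(x), ready(x).
Round 4 fires (iv), giving has_feathers(x).
Round 5 fires (xii), giving green(x).

blue(x), flagged(x), green(x), has_feathers(x), hot(x), metal(x), penguin(x), ready(x), red(x), signed(x), small(x), stale(x), valid(x), wooden(x)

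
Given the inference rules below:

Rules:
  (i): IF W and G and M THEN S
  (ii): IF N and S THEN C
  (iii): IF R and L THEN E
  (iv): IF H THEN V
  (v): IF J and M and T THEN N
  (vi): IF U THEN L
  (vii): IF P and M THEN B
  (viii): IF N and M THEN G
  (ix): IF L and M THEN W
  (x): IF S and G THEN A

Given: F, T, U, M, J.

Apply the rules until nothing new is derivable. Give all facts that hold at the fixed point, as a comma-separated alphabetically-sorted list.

A, C, F, G, J, L, M, N, S, T, U, W

[1] (v) [IF J and M and T THEN N]; (vi) [IF U THEN L]. ⇒ new: N, L.
[2] (viii) [IF N and M THEN G]; (ix) [IF L and M THEN W]. ⇒ new: G, W.
[3] (i) [IF W and G and M THEN S]. ⇒ new: S.
[4] (ii) [IF N and S THEN C]; (x) [IF S and G THEN A]. ⇒ new: C, A.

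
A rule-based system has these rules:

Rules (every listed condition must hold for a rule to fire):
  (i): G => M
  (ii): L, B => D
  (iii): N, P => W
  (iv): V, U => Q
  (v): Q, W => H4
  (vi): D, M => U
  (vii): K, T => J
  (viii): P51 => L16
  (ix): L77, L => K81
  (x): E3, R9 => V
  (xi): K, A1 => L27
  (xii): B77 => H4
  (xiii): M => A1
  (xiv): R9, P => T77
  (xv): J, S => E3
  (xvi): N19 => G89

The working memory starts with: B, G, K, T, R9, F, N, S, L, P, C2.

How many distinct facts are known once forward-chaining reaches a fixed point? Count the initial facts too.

Round 1 fires (i), (ii), (iii), (vii), (xiv), giving M, D, W, J, T77.
Round 2 fires (vi), (xiii), (xv), giving U, A1, E3.
Round 3 fires (x), (xi), giving V, L27.
Round 4 fires (iv), giving Q.
Round 5 fires (v), giving H4.
Closure: {A1, B, C2, D, E3, F, G, H4, J, K, L, L27, M, N, P, Q, R9, S, T, T77, U, V, W} — 23 facts.

23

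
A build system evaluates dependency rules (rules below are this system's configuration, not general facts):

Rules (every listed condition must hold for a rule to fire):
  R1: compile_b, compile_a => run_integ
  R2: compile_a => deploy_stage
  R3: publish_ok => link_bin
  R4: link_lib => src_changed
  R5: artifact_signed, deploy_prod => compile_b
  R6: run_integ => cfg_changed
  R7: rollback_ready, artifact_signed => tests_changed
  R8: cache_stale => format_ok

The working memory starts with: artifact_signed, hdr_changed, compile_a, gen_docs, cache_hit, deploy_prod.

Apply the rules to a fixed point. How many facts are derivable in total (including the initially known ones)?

10

Round 1: R2 [compile_a => deploy_stage]; R5 [artifact_signed, deploy_prod => compile_b]. New: deploy_stage, compile_b.
Round 2: R1 [compile_b, compile_a => run_integ]. New: run_integ.
Round 3: R6 [run_integ => cfg_changed]. New: cfg_changed.
Closure: {artifact_signed, cache_hit, cfg_changed, compile_a, compile_b, deploy_prod, deploy_stage, gen_docs, hdr_changed, run_integ} — 10 facts.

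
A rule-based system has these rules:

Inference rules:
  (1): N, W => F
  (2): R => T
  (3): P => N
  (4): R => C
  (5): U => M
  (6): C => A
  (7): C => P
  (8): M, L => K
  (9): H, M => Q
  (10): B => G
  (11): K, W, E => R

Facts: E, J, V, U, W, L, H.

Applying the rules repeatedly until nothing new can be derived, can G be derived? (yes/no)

no

Round 1: (5) [U => M]. New: M.
Round 2: (8) [M, L => K]; (9) [H, M => Q]. New: K, Q.
Round 3: (11) [K, W, E => R]. New: R.
Round 4: (2) [R => T]; (4) [R => C]. New: T, C.
Round 5: (6) [C => A]; (7) [C => P]. New: A, P.
Round 6: (3) [P => N]. New: N.
Round 7: (1) [N, W => F]. New: F.
Fixed point reached. G is concluded only by (10); (10) needs B (never derived).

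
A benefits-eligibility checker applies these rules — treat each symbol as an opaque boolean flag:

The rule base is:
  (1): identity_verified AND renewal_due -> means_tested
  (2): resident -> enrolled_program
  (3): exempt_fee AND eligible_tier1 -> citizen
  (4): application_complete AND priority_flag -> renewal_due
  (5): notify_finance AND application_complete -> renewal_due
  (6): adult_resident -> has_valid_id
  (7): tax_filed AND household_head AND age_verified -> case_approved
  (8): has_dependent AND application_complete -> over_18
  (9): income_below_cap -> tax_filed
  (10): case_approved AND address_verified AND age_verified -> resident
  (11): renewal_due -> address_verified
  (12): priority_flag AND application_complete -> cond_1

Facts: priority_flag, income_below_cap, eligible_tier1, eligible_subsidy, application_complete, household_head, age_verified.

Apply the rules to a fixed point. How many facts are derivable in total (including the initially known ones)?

[1] (4) [application_complete AND priority_flag -> renewal_due]; (9) [income_below_cap -> tax_filed]; (12) [priority_flag AND application_complete -> cond_1]. ⇒ new: renewal_due, tax_filed, cond_1.
[2] (7) [tax_filed AND household_head AND age_verified -> case_approved]; (11) [renewal_due -> address_verified]. ⇒ new: case_approved, address_verified.
[3] (10) [case_approved AND address_verified AND age_verified -> resident]. ⇒ new: resident.
[4] (2) [resident -> enrolled_program]. ⇒ new: enrolled_program.
Closure: {address_verified, age_verified, application_complete, case_approved, cond_1, eligible_subsidy, eligible_tier1, enrolled_program, household_head, income_below_cap, priority_flag, renewal_due, resident, tax_filed} — 14 facts.

14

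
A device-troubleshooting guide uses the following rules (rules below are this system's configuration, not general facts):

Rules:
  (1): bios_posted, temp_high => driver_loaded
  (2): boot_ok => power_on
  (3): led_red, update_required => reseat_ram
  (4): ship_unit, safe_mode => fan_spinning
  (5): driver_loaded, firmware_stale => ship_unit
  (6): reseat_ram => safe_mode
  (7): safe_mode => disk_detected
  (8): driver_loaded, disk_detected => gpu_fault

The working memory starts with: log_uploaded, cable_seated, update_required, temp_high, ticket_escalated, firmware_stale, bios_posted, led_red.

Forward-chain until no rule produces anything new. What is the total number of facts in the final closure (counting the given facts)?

Round 1: (1) [bios_posted, temp_high => driver_loaded]; (3) [led_red, update_required => reseat_ram]. Adds driver_loaded, reseat_ram.
Round 2: (5) [driver_loaded, firmware_stale => ship_unit]; (6) [reseat_ram => safe_mode]. Adds ship_unit, safe_mode.
Round 3: (4) [ship_unit, safe_mode => fan_spinning]; (7) [safe_mode => disk_detected]. Adds fan_spinning, disk_detected.
Round 4: (8) [driver_loaded, disk_detected => gpu_fault]. Adds gpu_fault.
Closure: {bios_posted, cable_seated, disk_detected, driver_loaded, fan_spinning, firmware_stale, gpu_fault, led_red, log_uploaded, reseat_ram, safe_mode, ship_unit, temp_high, ticket_escalated, update_required} — 15 facts.

15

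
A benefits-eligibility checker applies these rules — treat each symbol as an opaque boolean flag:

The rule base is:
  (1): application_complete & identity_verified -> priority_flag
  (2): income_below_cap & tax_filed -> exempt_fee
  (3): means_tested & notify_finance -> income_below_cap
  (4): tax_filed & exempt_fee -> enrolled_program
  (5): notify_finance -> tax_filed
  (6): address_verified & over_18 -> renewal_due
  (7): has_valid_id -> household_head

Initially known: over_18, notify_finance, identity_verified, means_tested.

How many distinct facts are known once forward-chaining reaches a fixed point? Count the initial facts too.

Round 1 — (3), (5), derive income_below_cap, tax_filed.
Round 2 — (2), derive exempt_fee.
Round 3 — (4), derive enrolled_program.
Closure: {enrolled_program, exempt_fee, identity_verified, income_below_cap, means_tested, notify_finance, over_18, tax_filed} — 8 facts.

8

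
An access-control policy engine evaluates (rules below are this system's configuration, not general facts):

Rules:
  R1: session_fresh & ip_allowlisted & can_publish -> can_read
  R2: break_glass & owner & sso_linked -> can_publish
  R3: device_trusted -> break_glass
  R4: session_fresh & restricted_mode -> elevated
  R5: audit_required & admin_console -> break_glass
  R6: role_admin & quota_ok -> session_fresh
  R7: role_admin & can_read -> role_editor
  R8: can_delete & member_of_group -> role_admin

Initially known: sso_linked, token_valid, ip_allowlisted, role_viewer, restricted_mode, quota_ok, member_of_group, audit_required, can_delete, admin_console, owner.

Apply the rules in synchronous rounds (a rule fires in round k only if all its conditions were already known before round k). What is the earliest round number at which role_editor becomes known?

Round 1 fires R5, R8, giving break_glass, role_admin.
Round 2 fires R2, R6, giving can_publish, session_fresh.
Round 3 fires R1, R4, giving can_read, elevated.
Round 4 fires R7, giving role_editor.
role_editor first appears in round 4.

4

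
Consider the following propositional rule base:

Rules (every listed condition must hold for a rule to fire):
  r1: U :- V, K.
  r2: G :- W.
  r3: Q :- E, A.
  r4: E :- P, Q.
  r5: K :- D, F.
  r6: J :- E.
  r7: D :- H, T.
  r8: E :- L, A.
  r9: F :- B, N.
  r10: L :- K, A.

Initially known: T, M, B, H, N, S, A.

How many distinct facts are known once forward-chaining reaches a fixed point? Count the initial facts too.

[1] r7 [D :- H, T.]; r9 [F :- B, N.]. ⇒ new: D, F.
[2] r5 [K :- D, F.]. ⇒ new: K.
[3] r10 [L :- K, A.]. ⇒ new: L.
[4] r8 [E :- L, A.]. ⇒ new: E.
[5] r3 [Q :- E, A.]; r6 [J :- E.]. ⇒ new: Q, J.
Closure: {A, B, D, E, F, H, J, K, L, M, N, Q, S, T} — 14 facts.

14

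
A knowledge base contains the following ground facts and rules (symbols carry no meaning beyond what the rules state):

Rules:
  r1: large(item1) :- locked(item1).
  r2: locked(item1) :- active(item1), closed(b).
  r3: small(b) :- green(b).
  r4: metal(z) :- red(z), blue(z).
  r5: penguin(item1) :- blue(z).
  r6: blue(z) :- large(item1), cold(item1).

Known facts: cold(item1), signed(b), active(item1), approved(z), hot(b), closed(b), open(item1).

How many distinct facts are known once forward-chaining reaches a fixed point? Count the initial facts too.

11

Round 1 fires r2, giving locked(item1).
Round 2 fires r1, giving large(item1).
Round 3 fires r6, giving blue(z).
Round 4 fires r5, giving penguin(item1).
Closure: {active(item1), approved(z), blue(z), closed(b), cold(item1), hot(b), large(item1), locked(item1), open(item1), penguin(item1), signed(b)} — 11 facts.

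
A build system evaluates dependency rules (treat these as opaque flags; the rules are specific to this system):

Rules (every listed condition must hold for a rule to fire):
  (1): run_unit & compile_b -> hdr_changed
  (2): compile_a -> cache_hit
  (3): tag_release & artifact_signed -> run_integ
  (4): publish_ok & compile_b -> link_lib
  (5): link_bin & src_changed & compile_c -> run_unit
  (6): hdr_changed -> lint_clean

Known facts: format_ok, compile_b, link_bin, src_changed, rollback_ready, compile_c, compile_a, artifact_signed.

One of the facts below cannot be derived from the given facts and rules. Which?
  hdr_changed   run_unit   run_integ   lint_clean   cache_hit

Round 1: (2) [compile_a -> cache_hit]; (5) [link_bin & src_changed & compile_c -> run_unit]. Adds cache_hit, run_unit.
Round 2: (1) [run_unit & compile_b -> hdr_changed]. Adds hdr_changed.
Round 3: (6) [hdr_changed -> lint_clean]. Adds lint_clean.
Derived: cache_hit (round 1), lint_clean (round 3), run_unit (round 1), hdr_changed (round 2). run_integ never appears in any round.

run_integ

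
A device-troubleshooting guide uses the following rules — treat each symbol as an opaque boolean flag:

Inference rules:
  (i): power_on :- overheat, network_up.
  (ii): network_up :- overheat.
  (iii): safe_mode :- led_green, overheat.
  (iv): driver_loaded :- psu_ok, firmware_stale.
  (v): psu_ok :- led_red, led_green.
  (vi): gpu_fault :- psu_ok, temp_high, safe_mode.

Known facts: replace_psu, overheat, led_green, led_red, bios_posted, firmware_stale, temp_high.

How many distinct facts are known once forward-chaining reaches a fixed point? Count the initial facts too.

13

Round 1: (ii) [network_up :- overheat.]; (iii) [safe_mode :- led_green, overheat.]; (v) [psu_ok :- led_red, led_green.]. New: network_up, safe_mode, psu_ok.
Round 2: (i) [power_on :- overheat, network_up.]; (iv) [driver_loaded :- psu_ok, firmware_stale.]; (vi) [gpu_fault :- psu_ok, temp_high, safe_mode.]. New: power_on, driver_loaded, gpu_fault.
Closure: {bios_posted, driver_loaded, firmware_stale, gpu_fault, led_green, led_red, network_up, overheat, power_on, psu_ok, replace_psu, safe_mode, temp_high} — 13 facts.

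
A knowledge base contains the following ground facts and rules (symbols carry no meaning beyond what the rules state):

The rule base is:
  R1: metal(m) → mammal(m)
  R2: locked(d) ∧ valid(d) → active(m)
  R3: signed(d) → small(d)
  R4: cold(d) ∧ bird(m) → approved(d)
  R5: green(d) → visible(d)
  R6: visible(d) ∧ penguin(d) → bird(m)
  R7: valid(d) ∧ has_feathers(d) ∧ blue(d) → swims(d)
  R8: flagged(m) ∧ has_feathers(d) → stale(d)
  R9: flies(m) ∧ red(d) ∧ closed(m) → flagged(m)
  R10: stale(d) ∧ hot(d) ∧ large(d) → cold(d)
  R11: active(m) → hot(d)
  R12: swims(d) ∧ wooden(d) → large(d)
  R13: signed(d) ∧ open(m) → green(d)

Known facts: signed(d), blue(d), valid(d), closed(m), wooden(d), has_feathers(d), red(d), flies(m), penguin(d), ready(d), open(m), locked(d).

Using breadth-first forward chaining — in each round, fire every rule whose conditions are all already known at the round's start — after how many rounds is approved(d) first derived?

[1] R2 [locked(d) ∧ valid(d) → active(m)]; R3 [signed(d) → small(d)]; R7 [valid(d) ∧ has_feathers(d) ∧ blue(d) → swims(d)]; R9 [flies(m) ∧ red(d) ∧ closed(m) → flagged(m)]; R13 [signed(d) ∧ open(m) → green(d)]. ⇒ new: active(m), small(d), swims(d), flagged(m), green(d).
[2] R5 [green(d) → visible(d)]; R8 [flagged(m) ∧ has_feathers(d) → stale(d)]; R11 [active(m) → hot(d)]; R12 [swims(d) ∧ wooden(d) → large(d)]. ⇒ new: visible(d), stale(d), hot(d), large(d).
[3] R6 [visible(d) ∧ penguin(d) → bird(m)]; R10 [stale(d) ∧ hot(d) ∧ large(d) → cold(d)]. ⇒ new: bird(m), cold(d).
[4] R4 [cold(d) ∧ bird(m) → approved(d)]. ⇒ new: approved(d).
approved(d) first appears in round 4.

4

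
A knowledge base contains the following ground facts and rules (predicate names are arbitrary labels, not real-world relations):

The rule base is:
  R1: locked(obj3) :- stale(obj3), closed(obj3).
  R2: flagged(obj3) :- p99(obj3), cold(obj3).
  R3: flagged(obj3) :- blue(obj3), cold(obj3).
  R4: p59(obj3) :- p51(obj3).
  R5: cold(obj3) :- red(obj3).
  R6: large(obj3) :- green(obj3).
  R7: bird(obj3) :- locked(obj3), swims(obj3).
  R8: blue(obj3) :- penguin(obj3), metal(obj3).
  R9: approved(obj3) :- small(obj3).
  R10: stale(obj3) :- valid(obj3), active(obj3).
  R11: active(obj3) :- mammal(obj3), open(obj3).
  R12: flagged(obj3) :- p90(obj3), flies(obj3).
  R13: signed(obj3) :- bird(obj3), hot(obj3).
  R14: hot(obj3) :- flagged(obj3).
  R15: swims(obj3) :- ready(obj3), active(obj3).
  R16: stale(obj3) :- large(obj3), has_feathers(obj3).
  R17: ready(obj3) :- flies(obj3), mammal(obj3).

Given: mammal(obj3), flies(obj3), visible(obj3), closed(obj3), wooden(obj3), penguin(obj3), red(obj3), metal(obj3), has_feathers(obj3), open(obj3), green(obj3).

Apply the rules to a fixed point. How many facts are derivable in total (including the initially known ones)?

23

[1] R5 [cold(obj3) :- red(obj3).]; R6 [large(obj3) :- green(obj3).]; R8 [blue(obj3) :- penguin(obj3), metal(obj3).]; R11 [active(obj3) :- mammal(obj3), open(obj3).]; R17 [ready(obj3) :- flies(obj3), mammal(obj3).]. ⇒ new: cold(obj3), large(obj3), blue(obj3), active(obj3), ready(obj3).
[2] R3 [flagged(obj3) :- blue(obj3), cold(obj3).]; R15 [swims(obj3) :- ready(obj3), active(obj3).]; R16 [stale(obj3) :- large(obj3), has_feathers(obj3).]. ⇒ new: flagged(obj3), swims(obj3), stale(obj3).
[3] R1 [locked(obj3) :- stale(obj3), closed(obj3).]; R14 [hot(obj3) :- flagged(obj3).]. ⇒ new: locked(obj3), hot(obj3).
[4] R7 [bird(obj3) :- locked(obj3), swims(obj3).]. ⇒ new: bird(obj3).
[5] R13 [signed(obj3) :- bird(obj3), hot(obj3).]. ⇒ new: signed(obj3).
Closure: {active(obj3), bird(obj3), blue(obj3), closed(obj3), cold(obj3), flagged(obj3), flies(obj3), green(obj3), has_feathers(obj3), hot(obj3), large(obj3), locked(obj3), mammal(obj3), metal(obj3), open(obj3), penguin(obj3), ready(obj3), red(obj3), signed(obj3), stale(obj3), swims(obj3), visible(obj3), wooden(obj3)} — 23 facts.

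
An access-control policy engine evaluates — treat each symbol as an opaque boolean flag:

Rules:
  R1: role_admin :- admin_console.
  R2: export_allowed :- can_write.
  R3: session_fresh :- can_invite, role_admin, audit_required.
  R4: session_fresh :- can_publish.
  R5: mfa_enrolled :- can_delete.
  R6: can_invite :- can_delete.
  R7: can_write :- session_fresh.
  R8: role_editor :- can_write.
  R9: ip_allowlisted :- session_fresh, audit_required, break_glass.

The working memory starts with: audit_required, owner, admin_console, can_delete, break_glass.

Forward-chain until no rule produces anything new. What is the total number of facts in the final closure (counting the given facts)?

13

Round 1: R1 [role_admin :- admin_console.]; R5 [mfa_enrolled :- can_delete.]; R6 [can_invite :- can_delete.]. Adds role_admin, mfa_enrolled, can_invite.
Round 2: R3 [session_fresh :- can_invite, role_admin, audit_required.]. Adds session_fresh.
Round 3: R7 [can_write :- session_fresh.]; R9 [ip_allowlisted :- session_fresh, audit_required, break_glass.]. Adds can_write, ip_allowlisted.
Round 4: R2 [export_allowed :- can_write.]; R8 [role_editor :- can_write.]. Adds export_allowed, role_editor.
Closure: {admin_console, audit_required, break_glass, can_delete, can_invite, can_write, export_allowed, ip_allowlisted, mfa_enrolled, owner, role_admin, role_editor, session_fresh} — 13 facts.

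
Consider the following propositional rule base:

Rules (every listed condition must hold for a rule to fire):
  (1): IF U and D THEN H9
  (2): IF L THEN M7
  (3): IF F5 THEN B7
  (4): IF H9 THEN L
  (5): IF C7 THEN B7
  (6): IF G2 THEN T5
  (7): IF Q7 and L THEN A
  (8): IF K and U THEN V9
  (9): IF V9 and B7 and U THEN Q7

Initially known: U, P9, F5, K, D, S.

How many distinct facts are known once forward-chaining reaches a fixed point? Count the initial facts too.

13

Round 1: (1) [IF U and D THEN H9]; (3) [IF F5 THEN B7]; (8) [IF K and U THEN V9]. Adds H9, B7, V9.
Round 2: (4) [IF H9 THEN L]; (9) [IF V9 and B7 and U THEN Q7]. Adds L, Q7.
Round 3: (2) [IF L THEN M7]; (7) [IF Q7 and L THEN A]. Adds M7, A.
Closure: {A, B7, D, F5, H9, K, L, M7, P9, Q7, S, U, V9} — 13 facts.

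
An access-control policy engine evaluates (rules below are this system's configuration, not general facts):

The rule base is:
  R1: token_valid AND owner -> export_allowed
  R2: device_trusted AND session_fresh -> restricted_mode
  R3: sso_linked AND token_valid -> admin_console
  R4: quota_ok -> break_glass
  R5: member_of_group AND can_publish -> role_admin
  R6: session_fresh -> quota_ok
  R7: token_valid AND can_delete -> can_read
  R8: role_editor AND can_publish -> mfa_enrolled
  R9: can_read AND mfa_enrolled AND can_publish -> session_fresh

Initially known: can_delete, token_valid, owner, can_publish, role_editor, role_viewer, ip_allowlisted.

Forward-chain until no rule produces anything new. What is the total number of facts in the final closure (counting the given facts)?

13

Round 1: R1 [token_valid AND owner -> export_allowed]; R7 [token_valid AND can_delete -> can_read]; R8 [role_editor AND can_publish -> mfa_enrolled]. New: export_allowed, can_read, mfa_enrolled.
Round 2: R9 [can_read AND mfa_enrolled AND can_publish -> session_fresh]. New: session_fresh.
Round 3: R6 [session_fresh -> quota_ok]. New: quota_ok.
Round 4: R4 [quota_ok -> break_glass]. New: break_glass.
Closure: {break_glass, can_delete, can_publish, can_read, export_allowed, ip_allowlisted, mfa_enrolled, owner, quota_ok, role_editor, role_viewer, session_fresh, token_valid} — 13 facts.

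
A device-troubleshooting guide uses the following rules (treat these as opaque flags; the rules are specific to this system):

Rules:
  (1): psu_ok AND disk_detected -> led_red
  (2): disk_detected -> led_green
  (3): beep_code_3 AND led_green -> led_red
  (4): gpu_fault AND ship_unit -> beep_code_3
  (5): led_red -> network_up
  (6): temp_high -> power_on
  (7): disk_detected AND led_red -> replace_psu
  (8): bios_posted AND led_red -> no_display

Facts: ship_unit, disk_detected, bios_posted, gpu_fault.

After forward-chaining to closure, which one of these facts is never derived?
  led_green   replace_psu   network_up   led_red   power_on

Round 1: (2) [disk_detected -> led_green]; (4) [gpu_fault AND ship_unit -> beep_code_3]. Adds led_green, beep_code_3.
Round 2: (3) [beep_code_3 AND led_green -> led_red]. Adds led_red.
Round 3: (5) [led_red -> network_up]; (7) [disk_detected AND led_red -> replace_psu]; (8) [bios_posted AND led_red -> no_display]. Adds network_up, replace_psu, no_display.
Derived: led_red (round 2), led_green (round 1), replace_psu (round 3), network_up (round 3). power_on never appears in any round.

power_on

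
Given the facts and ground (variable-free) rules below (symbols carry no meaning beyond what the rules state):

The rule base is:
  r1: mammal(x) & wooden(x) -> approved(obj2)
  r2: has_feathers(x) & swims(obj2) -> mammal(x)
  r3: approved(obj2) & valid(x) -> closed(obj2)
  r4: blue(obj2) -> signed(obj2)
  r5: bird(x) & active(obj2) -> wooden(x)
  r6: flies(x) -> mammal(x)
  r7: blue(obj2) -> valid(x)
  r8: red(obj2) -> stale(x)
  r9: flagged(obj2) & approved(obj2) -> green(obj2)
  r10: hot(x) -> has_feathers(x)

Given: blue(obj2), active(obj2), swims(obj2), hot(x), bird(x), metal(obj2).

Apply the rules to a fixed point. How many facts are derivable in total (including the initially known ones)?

13

Round 1: r4 [blue(obj2) -> signed(obj2)]; r5 [bird(x) & active(obj2) -> wooden(x)]; r7 [blue(obj2) -> valid(x)]; r10 [hot(x) -> has_feathers(x)]. New: signed(obj2), wooden(x), valid(x), has_feathers(x).
Round 2: r2 [has_feathers(x) & swims(obj2) -> mammal(x)]. New: mammal(x).
Round 3: r1 [mammal(x) & wooden(x) -> approved(obj2)]. New: approved(obj2).
Round 4: r3 [approved(obj2) & valid(x) -> closed(obj2)]. New: closed(obj2).
Closure: {active(obj2), approved(obj2), bird(x), blue(obj2), closed(obj2), has_feathers(x), hot(x), mammal(x), metal(obj2), signed(obj2), swims(obj2), valid(x), wooden(x)} — 13 facts.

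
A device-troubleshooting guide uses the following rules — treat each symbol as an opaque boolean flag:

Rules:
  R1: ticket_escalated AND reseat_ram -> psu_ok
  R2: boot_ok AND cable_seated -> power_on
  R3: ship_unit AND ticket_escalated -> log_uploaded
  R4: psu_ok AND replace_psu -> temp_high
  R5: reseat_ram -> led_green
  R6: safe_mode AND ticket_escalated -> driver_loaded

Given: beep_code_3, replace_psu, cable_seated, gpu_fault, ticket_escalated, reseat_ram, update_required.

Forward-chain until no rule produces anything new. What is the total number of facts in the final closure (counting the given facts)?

[1] R1 [ticket_escalated AND reseat_ram -> psu_ok]; R5 [reseat_ram -> led_green]. ⇒ new: psu_ok, led_green.
[2] R4 [psu_ok AND replace_psu -> temp_high]. ⇒ new: temp_high.
Closure: {beep_code_3, cable_seated, gpu_fault, led_green, psu_ok, replace_psu, reseat_ram, temp_high, ticket_escalated, update_required} — 10 facts.

10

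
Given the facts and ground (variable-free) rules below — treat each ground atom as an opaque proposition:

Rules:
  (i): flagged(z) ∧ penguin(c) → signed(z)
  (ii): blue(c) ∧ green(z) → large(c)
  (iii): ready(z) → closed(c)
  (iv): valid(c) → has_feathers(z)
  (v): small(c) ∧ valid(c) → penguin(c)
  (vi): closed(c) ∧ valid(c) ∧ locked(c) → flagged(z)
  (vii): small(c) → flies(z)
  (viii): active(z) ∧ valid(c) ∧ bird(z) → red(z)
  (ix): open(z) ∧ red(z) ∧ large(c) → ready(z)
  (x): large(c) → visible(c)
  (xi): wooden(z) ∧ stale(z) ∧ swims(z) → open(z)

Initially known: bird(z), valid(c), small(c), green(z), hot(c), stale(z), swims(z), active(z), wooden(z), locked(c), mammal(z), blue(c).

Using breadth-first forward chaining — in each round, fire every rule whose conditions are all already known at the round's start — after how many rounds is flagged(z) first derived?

4

Round 1: (ii) [blue(c) ∧ green(z) → large(c)]; (iv) [valid(c) → has_feathers(z)]; (v) [small(c) ∧ valid(c) → penguin(c)]; (vii) [small(c) → flies(z)]; (viii) [active(z) ∧ valid(c) ∧ bird(z) → red(z)]; (xi) [wooden(z) ∧ stale(z) ∧ swims(z) → open(z)]. Adds large(c), has_feathers(z), penguin(c), flies(z), red(z), open(z).
Round 2: (ix) [open(z) ∧ red(z) ∧ large(c) → ready(z)]; (x) [large(c) → visible(c)]. Adds ready(z), visible(c).
Round 3: (iii) [ready(z) → closed(c)]. Adds closed(c).
Round 4: (vi) [closed(c) ∧ valid(c) ∧ locked(c) → flagged(z)]. Adds flagged(z).
flagged(z) first appears in round 4.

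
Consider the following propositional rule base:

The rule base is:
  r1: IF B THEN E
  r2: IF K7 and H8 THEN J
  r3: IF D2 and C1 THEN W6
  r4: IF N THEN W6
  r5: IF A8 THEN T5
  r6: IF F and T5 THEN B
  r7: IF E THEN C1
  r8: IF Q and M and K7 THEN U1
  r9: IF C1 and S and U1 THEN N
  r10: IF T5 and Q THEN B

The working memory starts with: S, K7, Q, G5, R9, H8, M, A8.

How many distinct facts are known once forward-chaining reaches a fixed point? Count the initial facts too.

Round 1 — r2, r5, r8, derive J, T5, U1.
Round 2 — r10, derive B.
Round 3 — r1, derive E.
Round 4 — r7, derive C1.
Round 5 — r9, derive N.
Round 6 — r4, derive W6.
Closure: {A8, B, C1, E, G5, H8, J, K7, M, N, Q, R9, S, T5, U1, W6} — 16 facts.

16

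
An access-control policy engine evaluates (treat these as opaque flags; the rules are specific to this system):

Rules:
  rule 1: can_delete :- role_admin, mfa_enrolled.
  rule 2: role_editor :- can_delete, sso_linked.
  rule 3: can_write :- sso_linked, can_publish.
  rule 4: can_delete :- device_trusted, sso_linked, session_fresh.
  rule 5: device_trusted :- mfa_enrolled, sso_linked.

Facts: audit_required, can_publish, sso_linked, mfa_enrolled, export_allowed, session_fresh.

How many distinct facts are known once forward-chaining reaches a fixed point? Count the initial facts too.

10

Round 1: rule 3 [can_write :- sso_linked, can_publish.]; rule 5 [device_trusted :- mfa_enrolled, sso_linked.]. Adds can_write, device_trusted.
Round 2: rule 4 [can_delete :- device_trusted, sso_linked, session_fresh.]. Adds can_delete.
Round 3: rule 2 [role_editor :- can_delete, sso_linked.]. Adds role_editor.
Closure: {audit_required, can_delete, can_publish, can_write, device_trusted, export_allowed, mfa_enrolled, role_editor, session_fresh, sso_linked} — 10 facts.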